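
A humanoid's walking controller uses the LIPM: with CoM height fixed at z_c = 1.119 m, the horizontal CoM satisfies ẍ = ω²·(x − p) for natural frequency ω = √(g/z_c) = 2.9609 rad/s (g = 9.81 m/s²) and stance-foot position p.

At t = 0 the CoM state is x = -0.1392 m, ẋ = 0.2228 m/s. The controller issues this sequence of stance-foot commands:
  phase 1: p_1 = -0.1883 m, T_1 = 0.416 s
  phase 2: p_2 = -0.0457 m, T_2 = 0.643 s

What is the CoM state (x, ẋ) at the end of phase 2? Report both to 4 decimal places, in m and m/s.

phase 1: p=-0.1883, T=0.416, ωT=1.231734, cosh=1.859477, sinh=1.567691; start (x,ẋ)=(-0.139200, 0.222800) → end (x,ẋ)=(0.020965, 0.642203)
phase 2: p=-0.0457, T=0.643, ωT=1.903859, cosh=3.430368, sinh=3.281375; start (x,ẋ)=(0.020965, 0.642203) → end (x,ẋ)=(0.894698, 2.850697)

x = 0.8947, ẋ = 2.8507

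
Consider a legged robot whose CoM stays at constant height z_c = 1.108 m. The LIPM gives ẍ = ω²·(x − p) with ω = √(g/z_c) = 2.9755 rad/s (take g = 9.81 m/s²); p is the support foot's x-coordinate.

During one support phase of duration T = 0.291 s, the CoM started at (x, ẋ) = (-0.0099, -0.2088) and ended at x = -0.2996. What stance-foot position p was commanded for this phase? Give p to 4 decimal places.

ωT = 2.9755·0.291 = 0.865870; cosh(ωT) = 1.398880, sinh(ωT) = 0.978195
x(T) = p + (x₀−p)·cosh(ωT) + (ẋ₀/ω)·sinh(ωT) ⇒ p·(1 − cosh) = x(T) − x₀·cosh − (ẋ₀/ω)·sinh
numerator   = -0.2996 − (-0.0099)·1.398880 − (-0.2088/2.9755)·0.978195 = -0.217108
denominator = 1 − 1.398880 = -0.398880
p = -0.217108 / -0.398880 = 0.5443

p = 0.5443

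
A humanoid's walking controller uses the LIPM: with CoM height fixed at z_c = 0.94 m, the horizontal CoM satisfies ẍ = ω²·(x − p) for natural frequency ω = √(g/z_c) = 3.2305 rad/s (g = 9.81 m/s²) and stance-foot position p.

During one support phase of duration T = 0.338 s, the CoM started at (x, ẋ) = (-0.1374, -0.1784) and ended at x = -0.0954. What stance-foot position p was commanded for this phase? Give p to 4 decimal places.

p = -0.3123

ωT = 3.2305·0.338 = 1.091909; cosh(ωT) = 1.657766, sinh(ωT) = 1.322191
x(T) = p + (x₀−p)·cosh(ωT) + (ẋ₀/ω)·sinh(ωT) ⇒ p·(1 − cosh) = x(T) − x₀·cosh − (ẋ₀/ω)·sinh
numerator   = -0.0954 − (-0.1374)·1.657766 − (-0.1784/3.2305)·1.322191 = 0.205393
denominator = 1 − 1.657766 = -0.657766
p = 0.205393 / -0.657766 = -0.3123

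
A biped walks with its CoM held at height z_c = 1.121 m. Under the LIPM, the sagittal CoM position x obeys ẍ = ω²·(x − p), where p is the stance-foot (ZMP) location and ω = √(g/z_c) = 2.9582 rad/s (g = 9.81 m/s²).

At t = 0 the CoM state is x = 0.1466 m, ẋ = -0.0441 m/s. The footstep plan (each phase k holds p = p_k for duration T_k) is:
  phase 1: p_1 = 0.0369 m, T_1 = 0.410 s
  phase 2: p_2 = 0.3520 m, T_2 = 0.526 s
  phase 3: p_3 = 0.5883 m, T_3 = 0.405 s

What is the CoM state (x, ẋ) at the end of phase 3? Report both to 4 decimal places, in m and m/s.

x = 0.1813, ẋ = -0.9407

phase 1: p=0.0369, T=0.410, ωT=1.212862, cosh=1.830221, sinh=1.532876; start (x,ẋ)=(0.146600, -0.044100) → end (x,ẋ)=(0.214824, 0.416728)
phase 2: p=0.3520, T=0.526, ωT=1.556013, cosh=2.475431, sinh=2.264456; start (x,ẋ)=(0.214824, 0.416728) → end (x,ẋ)=(0.331428, 0.112675)
phase 3: p=0.5883, T=0.405, ωT=1.198071, cosh=1.807747, sinh=1.505971; start (x,ẋ)=(0.331428, 0.112675) → end (x,ẋ)=(0.181301, -0.940670)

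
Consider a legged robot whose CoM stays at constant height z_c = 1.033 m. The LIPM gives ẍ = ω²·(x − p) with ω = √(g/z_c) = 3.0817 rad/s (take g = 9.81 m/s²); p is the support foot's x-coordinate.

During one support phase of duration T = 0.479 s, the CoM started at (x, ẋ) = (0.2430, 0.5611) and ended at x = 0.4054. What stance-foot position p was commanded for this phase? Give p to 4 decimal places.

p = 0.4082

ωT = 3.0817·0.479 = 1.476134; cosh(ωT) = 2.302258, sinh(ωT) = 2.073739
x(T) = p + (x₀−p)·cosh(ωT) + (ẋ₀/ω)·sinh(ωT) ⇒ p·(1 − cosh) = x(T) − x₀·cosh − (ẋ₀/ω)·sinh
numerator   = 0.4054 − (0.2430)·2.302258 − (0.5611/3.0817)·2.073739 = -0.531624
denominator = 1 − 2.302258 = -1.302258
p = -0.531624 / -1.302258 = 0.4082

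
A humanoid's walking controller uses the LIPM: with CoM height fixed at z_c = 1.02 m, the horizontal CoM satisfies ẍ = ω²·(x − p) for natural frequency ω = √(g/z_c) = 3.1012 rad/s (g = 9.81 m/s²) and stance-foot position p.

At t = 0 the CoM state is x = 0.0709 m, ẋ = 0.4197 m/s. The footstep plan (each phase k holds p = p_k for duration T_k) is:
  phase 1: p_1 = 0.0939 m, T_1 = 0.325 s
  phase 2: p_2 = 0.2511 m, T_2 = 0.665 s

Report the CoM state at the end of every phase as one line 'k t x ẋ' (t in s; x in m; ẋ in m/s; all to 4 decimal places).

1 0.3250 0.2189 0.5668
2 0.9900 0.8295 1.8785

phase 1: p=0.0939, T=0.325, ωT=1.007890, cosh=1.552401, sinh=1.187413; start (x,ẋ)=(0.070900, 0.419700) → end (x,ẋ)=(0.218893, 0.566847)
phase 2: p=0.2511, T=0.665, ωT=2.062298, cosh=3.995591, sinh=3.868430; start (x,ẋ)=(0.218893, 0.566847) → end (x,ẋ)=(0.829498, 1.878510)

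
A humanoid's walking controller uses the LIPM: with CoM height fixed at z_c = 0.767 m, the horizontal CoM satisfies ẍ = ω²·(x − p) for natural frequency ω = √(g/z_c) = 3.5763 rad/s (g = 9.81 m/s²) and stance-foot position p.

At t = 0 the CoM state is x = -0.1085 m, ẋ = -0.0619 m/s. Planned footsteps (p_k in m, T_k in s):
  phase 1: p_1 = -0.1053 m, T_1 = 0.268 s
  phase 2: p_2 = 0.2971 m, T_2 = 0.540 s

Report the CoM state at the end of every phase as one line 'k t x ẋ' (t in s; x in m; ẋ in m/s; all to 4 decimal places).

phase 1: p=-0.1053, T=0.268, ωT=0.958448, cosh=1.495567, sinh=1.112080; start (x,ẋ)=(-0.108500, -0.061900) → end (x,ẋ)=(-0.129334, -0.105302)
phase 2: p=0.2971, T=0.540, ωT=1.931202, cosh=3.521385, sinh=3.376411; start (x,ẋ)=(-0.129334, -0.105302) → end (x,ẋ)=(-1.303956, -5.520028)

1 0.2680 -0.1293 -0.1053
2 0.8080 -1.3040 -5.5200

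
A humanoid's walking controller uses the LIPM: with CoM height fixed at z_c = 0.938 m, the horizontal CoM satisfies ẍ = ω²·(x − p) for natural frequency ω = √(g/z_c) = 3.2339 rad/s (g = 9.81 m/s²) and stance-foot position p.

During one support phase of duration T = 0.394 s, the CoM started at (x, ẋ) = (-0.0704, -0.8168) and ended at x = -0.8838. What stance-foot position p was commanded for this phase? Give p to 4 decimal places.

p = 0.3577

ωT = 3.2339·0.394 = 1.274157; cosh(ωT) = 1.927676, sinh(ωT) = 1.648009
x(T) = p + (x₀−p)·cosh(ωT) + (ẋ₀/ω)·sinh(ωT) ⇒ p·(1 − cosh) = x(T) − x₀·cosh − (ẋ₀/ω)·sinh
numerator   = -0.8838 − (-0.0704)·1.927676 − (-0.8168/3.2339)·1.648009 = -0.331847
denominator = 1 − 1.927676 = -0.927676
p = -0.331847 / -0.927676 = 0.3577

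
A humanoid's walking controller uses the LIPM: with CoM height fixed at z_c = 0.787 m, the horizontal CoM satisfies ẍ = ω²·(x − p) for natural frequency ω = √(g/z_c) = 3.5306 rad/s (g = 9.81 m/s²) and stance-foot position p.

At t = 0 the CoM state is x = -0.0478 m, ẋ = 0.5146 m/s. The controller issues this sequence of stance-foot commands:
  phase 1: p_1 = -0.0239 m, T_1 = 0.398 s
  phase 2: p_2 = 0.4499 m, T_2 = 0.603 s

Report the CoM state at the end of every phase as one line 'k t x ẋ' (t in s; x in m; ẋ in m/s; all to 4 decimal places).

1 0.3980 0.2036 0.9503
2 1.0010 0.5155 0.4482

phase 1: p=-0.0239, T=0.398, ωT=1.405179, cosh=2.160789, sinh=1.915466; start (x,ẋ)=(-0.047800, 0.514600) → end (x,ẋ)=(0.203644, 0.950313)
phase 2: p=0.4499, T=0.603, ωT=2.128952, cosh=4.262506, sinh=4.143545; start (x,ẋ)=(0.203644, 0.950313) → end (x,ẋ)=(0.515530, 0.448193)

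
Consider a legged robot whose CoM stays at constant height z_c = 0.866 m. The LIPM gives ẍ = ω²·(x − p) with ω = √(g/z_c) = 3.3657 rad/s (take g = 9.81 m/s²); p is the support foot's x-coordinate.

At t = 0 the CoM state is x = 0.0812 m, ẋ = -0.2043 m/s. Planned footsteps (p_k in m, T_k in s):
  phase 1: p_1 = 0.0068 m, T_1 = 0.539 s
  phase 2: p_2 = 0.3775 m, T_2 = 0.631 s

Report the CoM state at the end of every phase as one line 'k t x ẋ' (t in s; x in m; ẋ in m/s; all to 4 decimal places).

phase 1: p=0.0068, T=0.539, ωT=1.814112, cosh=3.149305, sinh=2.986322; start (x,ẋ)=(0.081200, -0.204300) → end (x,ẋ)=(0.059837, 0.104396)
phase 2: p=0.3775, T=0.631, ωT=2.123757, cosh=4.241038, sinh=4.121456; start (x,ẋ)=(0.059837, 0.104396) → end (x,ẋ)=(-0.841884, -3.963745)

1 0.5390 0.0598 0.1044
2 1.1700 -0.8419 -3.9637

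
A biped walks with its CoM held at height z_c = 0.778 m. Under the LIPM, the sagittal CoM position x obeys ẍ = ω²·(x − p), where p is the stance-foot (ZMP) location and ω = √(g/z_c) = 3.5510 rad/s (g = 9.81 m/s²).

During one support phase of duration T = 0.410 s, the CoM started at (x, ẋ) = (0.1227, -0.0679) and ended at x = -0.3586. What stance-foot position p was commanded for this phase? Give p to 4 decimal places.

p = 0.4737

ωT = 3.5510·0.410 = 1.455910; cosh(ωT) = 2.260786, sinh(ωT) = 2.027598
x(T) = p + (x₀−p)·cosh(ωT) + (ẋ₀/ω)·sinh(ωT) ⇒ p·(1 − cosh) = x(T) − x₀·cosh − (ẋ₀/ω)·sinh
numerator   = -0.3586 − (0.1227)·2.260786 − (-0.0679/3.5510)·2.027598 = -0.597228
denominator = 1 − 2.260786 = -1.260786
p = -0.597228 / -1.260786 = 0.4737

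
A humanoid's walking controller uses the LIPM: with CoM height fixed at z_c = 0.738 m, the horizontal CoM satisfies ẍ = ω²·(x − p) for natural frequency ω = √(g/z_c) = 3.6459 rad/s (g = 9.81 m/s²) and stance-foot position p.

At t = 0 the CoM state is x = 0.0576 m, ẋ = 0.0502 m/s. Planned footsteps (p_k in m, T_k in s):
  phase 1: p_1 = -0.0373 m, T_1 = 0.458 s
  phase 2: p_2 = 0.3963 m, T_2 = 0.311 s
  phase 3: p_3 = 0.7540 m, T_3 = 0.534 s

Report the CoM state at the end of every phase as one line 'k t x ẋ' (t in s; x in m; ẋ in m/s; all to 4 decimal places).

phase 1: p=-0.0373, T=0.458, ωT=1.669822, cosh=2.749752, sinh=2.561471; start (x,ẋ)=(0.057600, 0.050200) → end (x,ẋ)=(0.258920, 1.024296)
phase 2: p=0.3963, T=0.311, ωT=1.133875, cosh=1.714730, sinh=1.392946; start (x,ẋ)=(0.258920, 1.024296) → end (x,ẋ)=(0.552071, 1.058701)
phase 3: p=0.7540, T=0.534, ωT=1.946911, cosh=3.574860, sinh=3.432146; start (x,ẋ)=(0.552071, 1.058701) → end (x,ẋ)=(1.028764, 1.257923)

1 0.4580 0.2589 1.0243
2 0.7690 0.5521 1.0587
3 1.3030 1.0288 1.2579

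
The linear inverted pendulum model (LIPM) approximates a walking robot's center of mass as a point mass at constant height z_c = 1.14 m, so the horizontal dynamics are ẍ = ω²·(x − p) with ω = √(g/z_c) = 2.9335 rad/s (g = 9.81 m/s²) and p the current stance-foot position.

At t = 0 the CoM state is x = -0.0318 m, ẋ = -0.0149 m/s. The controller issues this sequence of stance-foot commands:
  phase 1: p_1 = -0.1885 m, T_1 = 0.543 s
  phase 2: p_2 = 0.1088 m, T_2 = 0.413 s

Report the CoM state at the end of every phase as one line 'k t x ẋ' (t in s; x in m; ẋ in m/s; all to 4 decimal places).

phase 1: p=-0.1885, T=0.543, ωT=1.592891, cosh=2.560640, sinh=2.357303; start (x,ẋ)=(-0.031800, -0.014900) → end (x,ẋ)=(0.200779, 1.045450)
phase 2: p=0.1088, T=0.413, ωT=1.211535, cosh=1.828189, sinh=1.530449; start (x,ẋ)=(0.200779, 1.045450) → end (x,ẋ)=(0.822381, 2.324227)

1 0.5430 0.2008 1.0455
2 0.9560 0.8224 2.3242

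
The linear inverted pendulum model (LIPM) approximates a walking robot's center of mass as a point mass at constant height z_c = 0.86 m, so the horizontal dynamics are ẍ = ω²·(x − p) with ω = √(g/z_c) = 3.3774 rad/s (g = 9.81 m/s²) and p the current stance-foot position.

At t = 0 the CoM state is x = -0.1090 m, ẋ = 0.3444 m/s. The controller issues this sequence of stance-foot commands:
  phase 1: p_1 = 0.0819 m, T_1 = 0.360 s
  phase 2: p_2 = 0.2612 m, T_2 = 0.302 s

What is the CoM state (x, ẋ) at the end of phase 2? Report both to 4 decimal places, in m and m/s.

phase 1: p=0.0819, T=0.360, ωT=1.215864, cosh=1.834831, sinh=1.538377; start (x,ẋ)=(-0.109000, 0.344400) → end (x,ẋ)=(-0.111498, -0.359946)
phase 2: p=0.2612, T=0.302, ωT=1.019975, cosh=1.566864, sinh=1.206260; start (x,ẋ)=(-0.111498, -0.359946) → end (x,ẋ)=(-0.451324, -2.082367)

x = -0.4513, ẋ = -2.0824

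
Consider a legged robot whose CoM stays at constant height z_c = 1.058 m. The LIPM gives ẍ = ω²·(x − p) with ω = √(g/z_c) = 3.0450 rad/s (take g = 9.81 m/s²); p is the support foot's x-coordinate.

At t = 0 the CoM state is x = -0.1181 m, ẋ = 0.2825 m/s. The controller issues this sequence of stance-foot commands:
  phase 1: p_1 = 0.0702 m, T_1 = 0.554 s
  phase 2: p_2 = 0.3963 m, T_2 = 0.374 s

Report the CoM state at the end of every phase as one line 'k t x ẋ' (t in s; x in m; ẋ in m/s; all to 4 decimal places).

phase 1: p=0.0702, T=0.554, ωT=1.686930, cosh=2.793978, sinh=2.608891; start (x,ẋ)=(-0.118100, 0.282500) → end (x,ẋ)=(-0.213866, -0.706570)
phase 2: p=0.3963, T=0.374, ωT=1.138830, cosh=1.721653, sinh=1.401459; start (x,ẋ)=(-0.213866, -0.706570) → end (x,ẋ)=(-0.979393, -3.820318)

1 0.5540 -0.2139 -0.7066
2 0.9280 -0.9794 -3.8203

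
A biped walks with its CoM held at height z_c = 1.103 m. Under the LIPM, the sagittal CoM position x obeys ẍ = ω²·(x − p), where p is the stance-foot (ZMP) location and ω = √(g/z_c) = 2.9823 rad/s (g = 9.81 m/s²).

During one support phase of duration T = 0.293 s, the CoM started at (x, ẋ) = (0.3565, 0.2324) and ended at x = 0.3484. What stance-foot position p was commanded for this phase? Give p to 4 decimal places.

p = 0.5660

ωT = 2.9823·0.293 = 0.873814; cosh(ωT) = 1.406694, sinh(ωT) = 0.989337
x(T) = p + (x₀−p)·cosh(ωT) + (ẋ₀/ω)·sinh(ωT) ⇒ p·(1 − cosh) = x(T) − x₀·cosh − (ẋ₀/ω)·sinh
numerator   = 0.3484 − (0.3565)·1.406694 − (0.2324/2.9823)·0.989337 = -0.230182
denominator = 1 − 1.406694 = -0.406694
p = -0.230182 / -0.406694 = 0.5660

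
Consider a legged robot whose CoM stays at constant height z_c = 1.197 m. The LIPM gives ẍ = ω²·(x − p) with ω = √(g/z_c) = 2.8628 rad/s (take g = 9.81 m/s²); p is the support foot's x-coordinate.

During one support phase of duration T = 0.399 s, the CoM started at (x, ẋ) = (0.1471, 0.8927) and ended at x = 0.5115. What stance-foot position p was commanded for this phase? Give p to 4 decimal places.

ωT = 2.8628·0.399 = 1.142257; cosh(ωT) = 1.726466, sinh(ωT) = 1.407368
x(T) = p + (x₀−p)·cosh(ωT) + (ẋ₀/ω)·sinh(ωT) ⇒ p·(1 − cosh) = x(T) − x₀·cosh − (ẋ₀/ω)·sinh
numerator   = 0.5115 − (0.1471)·1.726466 − (0.8927/2.8628)·1.407368 = -0.181319
denominator = 1 − 1.726466 = -0.726466
p = -0.181319 / -0.726466 = 0.2496

p = 0.2496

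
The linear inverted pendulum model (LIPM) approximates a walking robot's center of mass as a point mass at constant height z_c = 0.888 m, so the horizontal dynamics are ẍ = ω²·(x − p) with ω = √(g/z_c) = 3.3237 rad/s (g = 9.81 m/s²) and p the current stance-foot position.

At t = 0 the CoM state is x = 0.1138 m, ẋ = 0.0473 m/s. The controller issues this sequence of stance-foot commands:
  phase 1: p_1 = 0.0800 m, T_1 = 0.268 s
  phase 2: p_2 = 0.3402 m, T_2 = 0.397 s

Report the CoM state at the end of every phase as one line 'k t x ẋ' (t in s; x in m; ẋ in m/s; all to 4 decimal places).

1 0.2680 0.1425 0.1812
2 0.6650 0.0387 -0.7781

phase 1: p=0.0800, T=0.268, ωT=0.890752, cosh=1.423654, sinh=1.013307; start (x,ẋ)=(0.113800, 0.047300) → end (x,ẋ)=(0.142540, 0.181175)
phase 2: p=0.3402, T=0.397, ωT=1.319509, cosh=2.004425, sinh=1.737158; start (x,ẋ)=(0.142540, 0.181175) → end (x,ẋ)=(0.038698, -0.778097)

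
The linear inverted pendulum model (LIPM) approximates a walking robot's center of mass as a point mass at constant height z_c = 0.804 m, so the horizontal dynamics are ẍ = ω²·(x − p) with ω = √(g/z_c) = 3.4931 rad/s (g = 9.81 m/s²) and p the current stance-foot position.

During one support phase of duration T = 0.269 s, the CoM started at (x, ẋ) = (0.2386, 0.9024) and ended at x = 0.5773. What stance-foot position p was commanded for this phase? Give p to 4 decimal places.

ωT = 3.4931·0.269 = 0.939644; cosh(ωT) = 1.474918, sinh(ωT) = 1.084152
x(T) = p + (x₀−p)·cosh(ωT) + (ẋ₀/ω)·sinh(ωT) ⇒ p·(1 − cosh) = x(T) − x₀·cosh − (ẋ₀/ω)·sinh
numerator   = 0.5773 − (0.2386)·1.474918 − (0.9024/3.4931)·1.084152 = -0.054693
denominator = 1 − 1.474918 = -0.474918
p = -0.054693 / -0.474918 = 0.1152

p = 0.1152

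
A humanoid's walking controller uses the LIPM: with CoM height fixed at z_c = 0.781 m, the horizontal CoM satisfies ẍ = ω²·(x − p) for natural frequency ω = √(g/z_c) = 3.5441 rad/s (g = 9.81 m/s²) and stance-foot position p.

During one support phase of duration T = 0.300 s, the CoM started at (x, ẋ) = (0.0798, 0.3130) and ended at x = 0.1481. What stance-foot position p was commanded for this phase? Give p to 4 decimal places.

ωT = 3.5441·0.300 = 1.063230; cosh(ωT) = 1.620524, sinh(ωT) = 1.275185
x(T) = p + (x₀−p)·cosh(ωT) + (ẋ₀/ω)·sinh(ωT) ⇒ p·(1 − cosh) = x(T) − x₀·cosh − (ẋ₀/ω)·sinh
numerator   = 0.1481 − (0.0798)·1.620524 − (0.3130/3.5441)·1.275185 = -0.093837
denominator = 1 − 1.620524 = -0.620524
p = -0.093837 / -0.620524 = 0.1512

p = 0.1512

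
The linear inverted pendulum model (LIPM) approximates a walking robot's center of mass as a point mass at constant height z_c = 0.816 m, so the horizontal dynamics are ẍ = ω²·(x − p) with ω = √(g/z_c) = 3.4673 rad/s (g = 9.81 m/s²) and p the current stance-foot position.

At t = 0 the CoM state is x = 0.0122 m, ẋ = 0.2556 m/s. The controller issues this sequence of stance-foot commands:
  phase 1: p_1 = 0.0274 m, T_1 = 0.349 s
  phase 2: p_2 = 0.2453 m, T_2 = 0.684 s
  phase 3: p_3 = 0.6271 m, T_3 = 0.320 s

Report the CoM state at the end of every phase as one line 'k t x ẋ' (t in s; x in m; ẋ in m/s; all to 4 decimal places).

1 0.3490 0.1123 0.3862
2 1.0330 0.1179 -0.3625
3 1.3530 -0.3703 -2.9958

phase 1: p=0.0274, T=0.349, ωT=1.210088, cosh=1.825975, sinh=1.527804; start (x,ẋ)=(0.012200, 0.255600) → end (x,ẋ)=(0.112271, 0.386199)
phase 2: p=0.2453, T=0.684, ωT=2.371633, cosh=5.404103, sinh=5.310775; start (x,ẋ)=(0.112271, 0.386199) → end (x,ẋ)=(0.117928, -0.362546)
phase 3: p=0.6271, T=0.320, ωT=1.109536, cosh=1.681331, sinh=1.351619; start (x,ẋ)=(0.117928, -0.362546) → end (x,ẋ)=(-0.370314, -2.995779)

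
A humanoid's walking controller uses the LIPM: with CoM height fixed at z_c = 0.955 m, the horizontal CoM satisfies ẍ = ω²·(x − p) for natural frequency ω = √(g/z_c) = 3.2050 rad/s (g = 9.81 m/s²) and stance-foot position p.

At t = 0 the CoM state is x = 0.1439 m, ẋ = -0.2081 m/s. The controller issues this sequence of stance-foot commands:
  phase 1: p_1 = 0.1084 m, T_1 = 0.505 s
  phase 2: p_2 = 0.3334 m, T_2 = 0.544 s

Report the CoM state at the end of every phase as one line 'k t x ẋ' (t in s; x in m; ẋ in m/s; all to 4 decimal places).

1 0.5050 0.0441 -0.2699
2 1.0490 -0.7522 -3.3645

phase 1: p=0.1084, T=0.505, ωT=1.618525, cosh=2.621917, sinh=2.423726; start (x,ẋ)=(0.143900, -0.208100) → end (x,ẋ)=(0.044106, -0.269855)
phase 2: p=0.3334, T=0.544, ωT=1.743520, cosh=2.946169, sinh=2.771265; start (x,ẋ)=(0.044106, -0.269855) → end (x,ẋ)=(-0.752244, -3.364521)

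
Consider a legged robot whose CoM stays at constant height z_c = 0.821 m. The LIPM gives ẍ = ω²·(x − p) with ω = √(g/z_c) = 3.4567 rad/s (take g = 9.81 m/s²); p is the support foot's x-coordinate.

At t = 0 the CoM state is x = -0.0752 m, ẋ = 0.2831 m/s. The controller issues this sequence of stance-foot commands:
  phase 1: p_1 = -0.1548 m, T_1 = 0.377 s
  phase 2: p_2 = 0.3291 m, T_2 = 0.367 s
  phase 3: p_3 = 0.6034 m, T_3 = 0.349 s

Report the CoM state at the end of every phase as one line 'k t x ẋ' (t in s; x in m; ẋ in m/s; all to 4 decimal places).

1 0.3770 0.1421 1.0285
2 0.7440 0.4576 0.9151
3 1.0930 0.7406 0.8989

phase 1: p=-0.1548, T=0.377, ωT=1.303176, cosh=1.976318, sinh=1.704650; start (x,ẋ)=(-0.075200, 0.283100) → end (x,ẋ)=(0.142124, 1.028536)
phase 2: p=0.3291, T=0.367, ωT=1.268609, cosh=1.918563, sinh=1.637340; start (x,ẋ)=(0.142124, 1.028536) → end (x,ẋ)=(0.457563, 0.915065)
phase 3: p=0.6034, T=0.349, ωT=1.206388, cosh=1.820335, sinh=1.521059; start (x,ẋ)=(0.457563, 0.915065) → end (x,ẋ)=(0.740585, 0.898935)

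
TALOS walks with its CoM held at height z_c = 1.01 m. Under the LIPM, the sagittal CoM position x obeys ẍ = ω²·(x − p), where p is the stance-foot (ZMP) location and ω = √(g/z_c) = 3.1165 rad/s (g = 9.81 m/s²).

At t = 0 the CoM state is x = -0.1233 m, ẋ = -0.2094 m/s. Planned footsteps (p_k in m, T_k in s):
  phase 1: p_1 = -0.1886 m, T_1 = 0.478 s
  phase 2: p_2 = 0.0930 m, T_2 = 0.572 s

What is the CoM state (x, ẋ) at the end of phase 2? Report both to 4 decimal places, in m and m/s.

x = -0.7902, ẋ = -2.6206

phase 1: p=-0.1886, T=0.478, ωT=1.489687, cosh=2.330575, sinh=2.105132; start (x,ẋ)=(-0.123300, -0.209400) → end (x,ẋ)=(-0.177859, -0.059612)
phase 2: p=0.0930, T=0.572, ωT=1.782638, cosh=3.056857, sinh=2.888663; start (x,ẋ)=(-0.177859, -0.059612) → end (x,ẋ)=(-0.790231, -2.620638)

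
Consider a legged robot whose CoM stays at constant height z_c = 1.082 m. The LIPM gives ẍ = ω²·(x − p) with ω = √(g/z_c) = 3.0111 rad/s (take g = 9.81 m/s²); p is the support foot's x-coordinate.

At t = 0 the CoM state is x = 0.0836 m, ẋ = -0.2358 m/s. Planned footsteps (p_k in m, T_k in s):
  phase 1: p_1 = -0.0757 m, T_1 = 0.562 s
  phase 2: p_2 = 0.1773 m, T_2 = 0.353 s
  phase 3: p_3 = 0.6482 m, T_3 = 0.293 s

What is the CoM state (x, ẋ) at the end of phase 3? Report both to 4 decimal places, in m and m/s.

phase 1: p=-0.0757, T=0.562, ωT=1.692238, cosh=2.807866, sinh=2.623759; start (x,ẋ)=(0.083600, -0.235800) → end (x,ẋ)=(0.166126, 0.596439)
phase 2: p=0.1773, T=0.353, ωT=1.062918, cosh=1.620126, sinh=1.274680; start (x,ẋ)=(0.166126, 0.596439) → end (x,ẋ)=(0.411685, 0.923418)
phase 3: p=0.6482, T=0.293, ωT=0.882252, cosh=1.415093, sinh=1.001243; start (x,ẋ)=(0.411685, 0.923418) → end (x,ẋ)=(0.620562, 0.593667)

x = 0.6206, ẋ = 0.5937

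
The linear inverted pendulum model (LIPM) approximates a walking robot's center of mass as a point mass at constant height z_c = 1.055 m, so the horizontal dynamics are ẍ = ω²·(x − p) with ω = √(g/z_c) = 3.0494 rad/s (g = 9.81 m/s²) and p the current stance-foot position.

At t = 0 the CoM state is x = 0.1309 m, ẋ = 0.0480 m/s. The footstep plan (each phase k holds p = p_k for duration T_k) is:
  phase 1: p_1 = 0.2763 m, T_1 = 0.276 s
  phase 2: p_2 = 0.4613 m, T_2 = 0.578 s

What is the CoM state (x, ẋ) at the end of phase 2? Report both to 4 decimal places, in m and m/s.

phase 1: p=0.2763, T=0.276, ωT=0.841634, cosh=1.375581, sinh=0.944575; start (x,ẋ)=(0.130900, 0.048000) → end (x,ẋ)=(0.091159, -0.352780)
phase 2: p=0.4613, T=0.578, ωT=1.762553, cosh=2.999451, sinh=2.827845; start (x,ẋ)=(0.091159, -0.352780) → end (x,ẋ)=(-0.976069, -4.249960)

x = -0.9761, ẋ = -4.2500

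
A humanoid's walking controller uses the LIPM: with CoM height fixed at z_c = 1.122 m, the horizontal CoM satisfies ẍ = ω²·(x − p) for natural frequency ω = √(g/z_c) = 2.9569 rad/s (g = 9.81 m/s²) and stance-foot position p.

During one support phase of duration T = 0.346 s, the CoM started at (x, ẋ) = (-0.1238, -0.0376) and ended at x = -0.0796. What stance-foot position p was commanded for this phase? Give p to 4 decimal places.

ωT = 2.9569·0.346 = 1.023087; cosh(ωT) = 1.570627, sinh(ωT) = 1.211143
x(T) = p + (x₀−p)·cosh(ωT) + (ẋ₀/ω)·sinh(ωT) ⇒ p·(1 − cosh) = x(T) − x₀·cosh − (ẋ₀/ω)·sinh
numerator   = -0.0796 − (-0.1238)·1.570627 − (-0.0376/2.9569)·1.211143 = 0.130245
denominator = 1 − 1.570627 = -0.570627
p = 0.130245 / -0.570627 = -0.2282

p = -0.2282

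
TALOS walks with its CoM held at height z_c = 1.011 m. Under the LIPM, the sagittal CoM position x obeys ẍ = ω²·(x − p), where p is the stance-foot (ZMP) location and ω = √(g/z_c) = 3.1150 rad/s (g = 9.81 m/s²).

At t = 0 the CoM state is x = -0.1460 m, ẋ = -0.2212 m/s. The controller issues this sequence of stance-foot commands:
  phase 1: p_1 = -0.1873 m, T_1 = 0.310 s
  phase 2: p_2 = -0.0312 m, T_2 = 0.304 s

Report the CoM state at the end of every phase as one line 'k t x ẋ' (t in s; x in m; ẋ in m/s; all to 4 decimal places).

1 0.3100 -0.2049 -0.1881
2 0.6140 -0.3550 -0.8716

phase 1: p=-0.1873, T=0.310, ωT=0.965650, cosh=1.503615, sinh=1.122879; start (x,ẋ)=(-0.146000, -0.221200) → end (x,ẋ)=(-0.204938, -0.188142)
phase 2: p=-0.0312, T=0.304, ωT=0.946960, cosh=1.482890, sinh=1.094971; start (x,ẋ)=(-0.204938, -0.188142) → end (x,ẋ)=(-0.354969, -0.871584)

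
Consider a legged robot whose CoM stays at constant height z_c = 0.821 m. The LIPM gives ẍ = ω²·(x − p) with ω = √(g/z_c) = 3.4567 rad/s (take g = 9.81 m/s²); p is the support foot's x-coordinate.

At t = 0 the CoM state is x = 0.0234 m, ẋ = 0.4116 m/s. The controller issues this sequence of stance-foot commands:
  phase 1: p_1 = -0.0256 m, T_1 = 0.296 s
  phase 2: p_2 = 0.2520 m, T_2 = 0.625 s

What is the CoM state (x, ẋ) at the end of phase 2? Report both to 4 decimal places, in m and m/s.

x = 1.0586, ẋ = 2.9088

phase 1: p=-0.0256, T=0.296, ωT=1.023183, cosh=1.570743, sinh=1.211294; start (x,ẋ)=(0.023400, 0.411600) → end (x,ẋ)=(0.195599, 0.851685)
phase 2: p=0.2520, T=0.625, ωT=2.160438, cosh=4.395103, sinh=4.279829; start (x,ẋ)=(0.195599, 0.851685) → end (x,ẋ)=(1.058604, 2.908839)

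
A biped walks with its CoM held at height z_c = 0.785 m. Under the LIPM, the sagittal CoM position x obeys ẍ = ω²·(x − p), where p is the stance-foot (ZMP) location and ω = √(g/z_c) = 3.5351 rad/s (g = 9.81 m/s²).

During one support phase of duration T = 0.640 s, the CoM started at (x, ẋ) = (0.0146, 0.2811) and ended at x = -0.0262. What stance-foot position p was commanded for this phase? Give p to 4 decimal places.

ωT = 3.5351·0.640 = 2.262464; cosh(ωT) = 4.855412, sinh(ωT) = 4.751319
x(T) = p + (x₀−p)·cosh(ωT) + (ẋ₀/ω)·sinh(ωT) ⇒ p·(1 − cosh) = x(T) − x₀·cosh − (ẋ₀/ω)·sinh
numerator   = -0.0262 − (0.0146)·4.855412 − (0.2811/3.5351)·4.751319 = -0.474899
denominator = 1 − 4.855412 = -3.855412
p = -0.474899 / -3.855412 = 0.1232

p = 0.1232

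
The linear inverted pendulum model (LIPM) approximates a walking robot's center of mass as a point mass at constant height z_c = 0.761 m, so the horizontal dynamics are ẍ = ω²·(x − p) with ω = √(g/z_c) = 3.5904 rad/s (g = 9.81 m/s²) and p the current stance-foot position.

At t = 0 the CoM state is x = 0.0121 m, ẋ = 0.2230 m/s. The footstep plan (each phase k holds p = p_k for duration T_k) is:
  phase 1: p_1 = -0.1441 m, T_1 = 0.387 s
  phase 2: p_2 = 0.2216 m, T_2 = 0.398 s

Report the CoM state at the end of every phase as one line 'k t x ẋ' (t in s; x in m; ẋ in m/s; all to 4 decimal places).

1 0.3870 0.3056 1.5306
2 0.7850 1.2458 3.9716

phase 1: p=-0.1441, T=0.387, ωT=1.389485, cosh=2.130993, sinh=1.881789; start (x,ẋ)=(0.012100, 0.223000) → end (x,ẋ)=(0.305639, 1.530557)
phase 2: p=0.2216, T=0.398, ωT=1.428979, cosh=2.206995, sinh=1.967441; start (x,ẋ)=(0.305639, 1.530557) → end (x,ẋ)=(1.245778, 3.971576)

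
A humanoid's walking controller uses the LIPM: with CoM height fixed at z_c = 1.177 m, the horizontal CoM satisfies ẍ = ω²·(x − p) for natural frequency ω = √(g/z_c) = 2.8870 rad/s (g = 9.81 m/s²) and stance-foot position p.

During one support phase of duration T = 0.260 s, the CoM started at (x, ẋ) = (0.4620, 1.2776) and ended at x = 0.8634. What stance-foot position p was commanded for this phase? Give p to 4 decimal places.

ωT = 2.8870·0.260 = 0.750620; cosh(ωT) = 1.295193, sinh(ωT) = 0.823120
x(T) = p + (x₀−p)·cosh(ωT) + (ẋ₀/ω)·sinh(ωT) ⇒ p·(1 − cosh) = x(T) − x₀·cosh − (ẋ₀/ω)·sinh
numerator   = 0.8634 − (0.4620)·1.295193 − (1.2776/2.8870)·0.823120 = -0.099239
denominator = 1 − 1.295193 = -0.295193
p = -0.099239 / -0.295193 = 0.3362

p = 0.3362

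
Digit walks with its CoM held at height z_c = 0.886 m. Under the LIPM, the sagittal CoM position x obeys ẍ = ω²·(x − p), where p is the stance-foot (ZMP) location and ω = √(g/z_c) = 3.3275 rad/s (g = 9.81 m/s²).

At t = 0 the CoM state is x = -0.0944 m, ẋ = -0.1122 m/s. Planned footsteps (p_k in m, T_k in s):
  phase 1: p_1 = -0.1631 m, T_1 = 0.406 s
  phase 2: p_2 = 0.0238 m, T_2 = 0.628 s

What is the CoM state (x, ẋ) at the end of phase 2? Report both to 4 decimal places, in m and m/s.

phase 1: p=-0.1631, T=0.406, ωT=1.350965, cosh=2.060070, sinh=1.801080; start (x,ẋ)=(-0.094400, -0.112200) → end (x,ẋ)=(-0.082304, 0.180586)
phase 2: p=0.0238, T=0.628, ωT=2.089670, cosh=4.102988, sinh=3.979260; start (x,ẋ)=(-0.082304, 0.180586) → end (x,ẋ)=(-0.195586, -0.663979)

x = -0.1956, ẋ = -0.6640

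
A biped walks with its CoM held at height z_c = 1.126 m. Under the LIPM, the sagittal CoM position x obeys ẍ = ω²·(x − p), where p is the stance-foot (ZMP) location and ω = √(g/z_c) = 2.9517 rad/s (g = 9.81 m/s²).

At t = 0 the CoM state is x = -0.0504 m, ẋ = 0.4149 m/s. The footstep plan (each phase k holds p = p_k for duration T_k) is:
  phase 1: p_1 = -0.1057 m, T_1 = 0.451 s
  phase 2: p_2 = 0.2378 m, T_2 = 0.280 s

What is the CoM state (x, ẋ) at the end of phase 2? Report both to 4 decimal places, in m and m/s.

phase 1: p=-0.1057, T=0.451, ωT=1.331217, cosh=2.024901, sinh=1.760745; start (x,ẋ)=(-0.050400, 0.414900) → end (x,ẋ)=(0.253773, 1.127536)
phase 2: p=0.2378, T=0.280, ωT=0.826476, cosh=1.361420, sinh=0.923831; start (x,ẋ)=(0.253773, 1.127536) → end (x,ẋ)=(0.612445, 1.578606)

x = 0.6124, ẋ = 1.5786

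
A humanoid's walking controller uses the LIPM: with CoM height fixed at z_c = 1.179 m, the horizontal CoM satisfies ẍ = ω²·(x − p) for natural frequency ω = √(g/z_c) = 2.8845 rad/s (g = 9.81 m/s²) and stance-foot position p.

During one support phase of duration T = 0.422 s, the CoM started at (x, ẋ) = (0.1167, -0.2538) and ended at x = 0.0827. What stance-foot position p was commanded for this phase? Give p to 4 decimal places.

p = -0.0047

ωT = 2.8845·0.422 = 1.217259; cosh(ωT) = 1.836978, sinh(ωT) = 1.540938
x(T) = p + (x₀−p)·cosh(ωT) + (ẋ₀/ω)·sinh(ωT) ⇒ p·(1 − cosh) = x(T) − x₀·cosh − (ẋ₀/ω)·sinh
numerator   = 0.0827 − (0.1167)·1.836978 − (-0.2538/2.8845)·1.540938 = 0.003908
denominator = 1 − 1.836978 = -0.836978
p = 0.003908 / -0.836978 = -0.0047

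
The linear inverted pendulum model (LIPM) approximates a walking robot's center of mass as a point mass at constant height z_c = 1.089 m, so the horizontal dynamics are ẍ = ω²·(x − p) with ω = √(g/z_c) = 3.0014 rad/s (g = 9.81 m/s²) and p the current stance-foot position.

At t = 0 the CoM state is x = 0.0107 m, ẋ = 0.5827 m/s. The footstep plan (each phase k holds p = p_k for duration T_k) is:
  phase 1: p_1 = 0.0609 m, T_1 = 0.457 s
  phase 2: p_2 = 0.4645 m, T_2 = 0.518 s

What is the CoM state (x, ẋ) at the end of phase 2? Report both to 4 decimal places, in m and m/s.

phase 1: p=0.0609, T=0.457, ωT=1.371640, cosh=2.097750, sinh=1.844059; start (x,ẋ)=(0.010700, 0.582700) → end (x,ẋ)=(0.313604, 0.944514)
phase 2: p=0.4645, T=0.518, ωT=1.554725, cosh=2.472516, sinh=2.261269; start (x,ẋ)=(0.313604, 0.944514) → end (x,ẋ)=(0.803008, 1.311197)

x = 0.8030, ẋ = 1.3112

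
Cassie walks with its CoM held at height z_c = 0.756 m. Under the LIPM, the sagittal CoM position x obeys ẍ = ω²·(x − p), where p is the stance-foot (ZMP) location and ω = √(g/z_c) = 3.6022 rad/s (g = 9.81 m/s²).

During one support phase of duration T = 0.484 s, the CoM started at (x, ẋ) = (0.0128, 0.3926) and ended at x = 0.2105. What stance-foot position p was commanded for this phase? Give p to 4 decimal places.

p = 0.0664

ωT = 3.6022·0.484 = 1.743465; cosh(ωT) = 2.946016, sinh(ωT) = 2.771102
x(T) = p + (x₀−p)·cosh(ωT) + (ẋ₀/ω)·sinh(ωT) ⇒ p·(1 − cosh) = x(T) − x₀·cosh − (ẋ₀/ω)·sinh
numerator   = 0.2105 − (0.0128)·2.946016 − (0.3926/3.6022)·2.771102 = -0.129229
denominator = 1 − 2.946016 = -1.946016
p = -0.129229 / -1.946016 = 0.0664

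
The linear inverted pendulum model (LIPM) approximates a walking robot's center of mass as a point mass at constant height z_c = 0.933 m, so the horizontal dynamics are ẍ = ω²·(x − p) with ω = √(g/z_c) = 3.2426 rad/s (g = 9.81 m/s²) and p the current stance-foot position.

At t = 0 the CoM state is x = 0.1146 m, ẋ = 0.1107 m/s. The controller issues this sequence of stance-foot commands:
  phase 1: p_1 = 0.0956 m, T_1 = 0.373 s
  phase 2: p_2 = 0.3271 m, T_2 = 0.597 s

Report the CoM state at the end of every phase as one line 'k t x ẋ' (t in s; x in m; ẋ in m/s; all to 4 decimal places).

1 0.3730 0.1824 0.2961
2 0.9700 0.1251 -0.5446

phase 1: p=0.0956, T=0.373, ωT=1.209490, cosh=1.825062, sinh=1.526712; start (x,ẋ)=(0.114600, 0.110700) → end (x,ẋ)=(0.182397, 0.296094)
phase 2: p=0.3271, T=0.597, ωT=1.935832, cosh=3.537056, sinh=3.392752; start (x,ẋ)=(0.182397, 0.296094) → end (x,ẋ)=(0.125083, -0.544625)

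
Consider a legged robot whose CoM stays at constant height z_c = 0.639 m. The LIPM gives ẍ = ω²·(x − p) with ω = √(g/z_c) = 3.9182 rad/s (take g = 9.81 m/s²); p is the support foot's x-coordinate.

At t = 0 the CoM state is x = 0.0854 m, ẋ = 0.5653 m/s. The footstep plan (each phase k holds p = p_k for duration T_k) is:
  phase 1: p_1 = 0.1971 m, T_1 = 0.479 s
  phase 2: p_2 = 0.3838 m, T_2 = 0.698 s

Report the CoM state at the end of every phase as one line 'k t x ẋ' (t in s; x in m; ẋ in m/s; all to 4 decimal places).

phase 1: p=0.1971, T=0.479, ωT=1.876818, cosh=3.342880, sinh=3.189803; start (x,ẋ)=(0.085400, 0.565300) → end (x,ẋ)=(0.283911, 0.493671)
phase 2: p=0.3838, T=0.698, ωT=2.734904, cosh=7.736579, sinh=7.671679; start (x,ẋ)=(0.283911, 0.493671) → end (x,ẋ)=(0.577586, 0.816734)

1 0.4790 0.2839 0.4937
2 1.1770 0.5776 0.8167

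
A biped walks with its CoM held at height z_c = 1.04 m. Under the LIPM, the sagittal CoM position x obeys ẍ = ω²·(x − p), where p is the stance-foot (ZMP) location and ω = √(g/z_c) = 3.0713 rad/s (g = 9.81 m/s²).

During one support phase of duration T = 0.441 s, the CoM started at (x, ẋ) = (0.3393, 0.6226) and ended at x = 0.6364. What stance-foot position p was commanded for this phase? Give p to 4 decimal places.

ωT = 3.0713·0.441 = 1.354443; cosh(ωT) = 2.066347, sinh(ωT) = 1.808256
x(T) = p + (x₀−p)·cosh(ωT) + (ẋ₀/ω)·sinh(ωT) ⇒ p·(1 − cosh) = x(T) − x₀·cosh − (ẋ₀/ω)·sinh
numerator   = 0.6364 − (0.3393)·2.066347 − (0.6226/3.0713)·1.808256 = -0.431273
denominator = 1 − 2.066347 = -1.066347
p = -0.431273 / -1.066347 = 0.4044

p = 0.4044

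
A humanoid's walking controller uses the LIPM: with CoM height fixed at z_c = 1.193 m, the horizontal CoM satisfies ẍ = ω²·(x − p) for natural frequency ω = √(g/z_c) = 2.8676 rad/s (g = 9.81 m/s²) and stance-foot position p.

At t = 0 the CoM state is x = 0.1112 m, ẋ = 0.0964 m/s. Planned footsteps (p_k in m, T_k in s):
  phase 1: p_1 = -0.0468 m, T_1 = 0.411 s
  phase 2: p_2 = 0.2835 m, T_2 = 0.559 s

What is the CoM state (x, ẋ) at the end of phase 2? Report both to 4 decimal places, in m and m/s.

phase 1: p=-0.0468, T=0.411, ωT=1.178584, cosh=1.778741, sinh=1.471027; start (x,ẋ)=(0.111200, 0.096400) → end (x,ẋ)=(0.283693, 0.837965)
phase 2: p=0.2835, T=0.559, ωT=1.602988, cosh=2.584575, sinh=2.383281; start (x,ẋ)=(0.283693, 0.837965) → end (x,ẋ)=(0.980436, 2.167099)

x = 0.9804, ẋ = 2.1671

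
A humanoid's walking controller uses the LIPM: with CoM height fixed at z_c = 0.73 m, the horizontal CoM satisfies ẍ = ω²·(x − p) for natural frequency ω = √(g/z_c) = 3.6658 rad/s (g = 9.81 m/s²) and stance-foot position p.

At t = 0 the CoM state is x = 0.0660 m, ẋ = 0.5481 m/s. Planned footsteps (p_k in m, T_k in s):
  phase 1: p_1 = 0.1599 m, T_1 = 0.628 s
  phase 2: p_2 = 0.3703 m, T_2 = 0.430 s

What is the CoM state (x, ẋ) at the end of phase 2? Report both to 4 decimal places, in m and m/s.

phase 1: p=0.1599, T=0.628, ωT=2.302122, cosh=5.047710, sinh=4.947664; start (x,ẋ)=(0.066000, 0.548100) → end (x,ẋ)=(0.425681, 1.063572)
phase 2: p=0.3703, T=0.430, ωT=1.576294, cosh=2.521868, sinh=2.315128; start (x,ẋ)=(0.425681, 1.063572) → end (x,ẋ)=(1.181659, 3.152193)

x = 1.1817, ẋ = 3.1522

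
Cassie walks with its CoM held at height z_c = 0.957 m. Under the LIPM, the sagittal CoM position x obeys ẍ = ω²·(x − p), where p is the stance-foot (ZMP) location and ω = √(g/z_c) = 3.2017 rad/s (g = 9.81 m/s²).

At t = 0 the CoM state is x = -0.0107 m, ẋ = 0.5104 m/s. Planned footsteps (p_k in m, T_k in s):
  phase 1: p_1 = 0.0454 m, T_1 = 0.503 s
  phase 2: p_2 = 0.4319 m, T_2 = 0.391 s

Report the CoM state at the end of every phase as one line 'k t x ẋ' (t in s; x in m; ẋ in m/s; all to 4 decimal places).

1 0.5030 0.2824 0.8967
2 0.8940 0.5988 0.9278

phase 1: p=0.0454, T=0.503, ωT=1.610455, cosh=2.602443, sinh=2.402646; start (x,ẋ)=(-0.010700, 0.510400) → end (x,ẋ)=(0.282422, 0.896735)
phase 2: p=0.4319, T=0.391, ωT=1.251865, cosh=1.891414, sinh=1.605443; start (x,ẋ)=(0.282422, 0.896735) → end (x,ẋ)=(0.598828, 0.927755)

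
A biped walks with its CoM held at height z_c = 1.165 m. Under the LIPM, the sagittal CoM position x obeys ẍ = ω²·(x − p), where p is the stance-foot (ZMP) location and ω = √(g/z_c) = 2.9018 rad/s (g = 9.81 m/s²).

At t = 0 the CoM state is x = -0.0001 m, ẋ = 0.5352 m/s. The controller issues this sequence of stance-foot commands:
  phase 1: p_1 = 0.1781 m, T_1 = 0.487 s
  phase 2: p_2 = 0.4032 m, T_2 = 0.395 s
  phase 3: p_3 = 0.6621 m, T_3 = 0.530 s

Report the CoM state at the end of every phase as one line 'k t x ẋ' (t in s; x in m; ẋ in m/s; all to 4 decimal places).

phase 1: p=0.1781, T=0.487, ωT=1.413177, cosh=2.176178, sinh=1.932809; start (x,ẋ)=(-0.000100, 0.535200) → end (x,ẋ)=(0.146787, 0.165233)
phase 2: p=0.4032, T=0.395, ωT=1.146211, cosh=1.732044, sinh=1.414205; start (x,ẋ)=(0.146787, 0.165233) → end (x,ẋ)=(0.039609, -0.766061)
phase 3: p=0.6621, T=0.530, ωT=1.537954, cosh=2.434938, sinh=2.220118; start (x,ẋ)=(0.039609, -0.766061) → end (x,ẋ)=(-1.439728, -5.875610)

1 0.4870 0.1468 0.1652
2 0.8820 0.0396 -0.7661
3 1.4120 -1.4397 -5.8756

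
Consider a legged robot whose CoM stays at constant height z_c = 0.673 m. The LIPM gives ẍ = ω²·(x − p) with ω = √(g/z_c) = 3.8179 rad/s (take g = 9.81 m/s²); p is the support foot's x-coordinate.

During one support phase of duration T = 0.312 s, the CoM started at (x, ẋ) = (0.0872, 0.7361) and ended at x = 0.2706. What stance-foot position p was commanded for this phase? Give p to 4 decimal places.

p = 0.2183

ωT = 3.8179·0.312 = 1.191185; cosh(ωT) = 1.797420, sinh(ωT) = 1.493559
x(T) = p + (x₀−p)·cosh(ωT) + (ẋ₀/ω)·sinh(ωT) ⇒ p·(1 − cosh) = x(T) − x₀·cosh − (ẋ₀/ω)·sinh
numerator   = 0.2706 − (0.0872)·1.797420 − (0.7361/3.8179)·1.493559 = -0.174097
denominator = 1 − 1.797420 = -0.797420
p = -0.174097 / -0.797420 = 0.2183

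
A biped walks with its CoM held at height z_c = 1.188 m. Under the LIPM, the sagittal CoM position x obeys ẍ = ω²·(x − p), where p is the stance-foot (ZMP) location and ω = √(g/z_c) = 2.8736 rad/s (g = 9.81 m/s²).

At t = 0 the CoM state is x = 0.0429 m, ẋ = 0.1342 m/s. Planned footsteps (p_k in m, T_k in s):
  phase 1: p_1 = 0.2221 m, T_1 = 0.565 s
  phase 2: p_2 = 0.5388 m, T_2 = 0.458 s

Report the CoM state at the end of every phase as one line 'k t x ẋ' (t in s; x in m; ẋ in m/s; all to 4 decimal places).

phase 1: p=0.2221, T=0.565, ωT=1.623584, cosh=2.634212, sinh=2.437021; start (x,ẋ)=(0.042900, 0.134200) → end (x,ẋ)=(-0.136139, -0.901431)
phase 2: p=0.5388, T=0.458, ωT=1.316109, cosh=1.998530, sinh=1.730353; start (x,ẋ)=(-0.136139, -0.901431) → end (x,ẋ)=(-1.352888, -5.157567)

1 0.5650 -0.1361 -0.9014
2 1.0230 -1.3529 -5.1576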